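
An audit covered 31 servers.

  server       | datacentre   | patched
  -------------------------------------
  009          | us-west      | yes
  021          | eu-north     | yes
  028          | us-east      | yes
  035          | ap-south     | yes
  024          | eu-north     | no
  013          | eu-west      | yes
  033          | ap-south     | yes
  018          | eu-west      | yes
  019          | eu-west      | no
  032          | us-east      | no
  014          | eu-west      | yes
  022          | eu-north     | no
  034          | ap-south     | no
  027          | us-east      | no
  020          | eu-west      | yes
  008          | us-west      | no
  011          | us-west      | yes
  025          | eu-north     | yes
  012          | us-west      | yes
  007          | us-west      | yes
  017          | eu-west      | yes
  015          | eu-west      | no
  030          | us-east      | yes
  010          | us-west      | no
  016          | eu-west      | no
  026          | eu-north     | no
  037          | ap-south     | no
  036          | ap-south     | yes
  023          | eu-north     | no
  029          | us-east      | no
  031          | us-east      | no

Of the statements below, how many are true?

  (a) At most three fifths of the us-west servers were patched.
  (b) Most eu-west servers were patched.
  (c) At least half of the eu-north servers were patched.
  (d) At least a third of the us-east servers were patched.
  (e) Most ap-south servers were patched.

3

(a) us-west: |A| = 6, |A ∩ B| = 4; needs |A ∩ B| / |A| ≤ 3/5 — false.
(b) eu-west: |A| = 8, |A ∩ B| = 5; needs |A ∩ B| > |A ∖ B| — true.
(c) eu-north: |A| = 6, |A ∩ B| = 2; needs |A ∩ B| ≥ |A ∖ B| — false.
(d) us-east: |A| = 6, |A ∩ B| = 2; needs |A ∩ B| / |A| ≥ 1/3 — true.
(e) ap-south: |A| = 5, |A ∩ B| = 3; needs |A ∩ B| > |A ∖ B| — true.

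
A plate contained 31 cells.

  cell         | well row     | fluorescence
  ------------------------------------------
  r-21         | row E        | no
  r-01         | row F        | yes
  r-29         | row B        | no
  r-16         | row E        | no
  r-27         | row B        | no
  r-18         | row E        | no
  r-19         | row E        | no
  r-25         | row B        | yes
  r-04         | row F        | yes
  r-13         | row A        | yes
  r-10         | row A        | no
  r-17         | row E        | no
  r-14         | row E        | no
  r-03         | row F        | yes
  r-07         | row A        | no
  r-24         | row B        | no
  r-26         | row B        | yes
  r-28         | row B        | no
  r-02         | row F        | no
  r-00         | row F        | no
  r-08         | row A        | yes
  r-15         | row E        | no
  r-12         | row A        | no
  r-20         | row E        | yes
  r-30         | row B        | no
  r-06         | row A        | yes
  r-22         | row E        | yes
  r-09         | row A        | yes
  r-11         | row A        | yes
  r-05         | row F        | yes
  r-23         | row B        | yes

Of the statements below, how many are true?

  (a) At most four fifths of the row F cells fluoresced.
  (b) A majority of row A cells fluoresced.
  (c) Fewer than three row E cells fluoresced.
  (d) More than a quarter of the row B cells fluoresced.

4

(a) row F: |A| = 6, |A ∩ B| = 4; needs |A ∩ B| / |A| ≤ 4/5 — true.
(b) row A: |A| = 8, |A ∩ B| = 5; needs |A ∩ B| > |A ∖ B| — true.
(c) row E: |A| = 9, |A ∩ B| = 2; needs |A ∩ B| < 3 — true.
(d) row B: |A| = 8, |A ∩ B| = 3; needs |A ∩ B| / |A| > 1/4 — true.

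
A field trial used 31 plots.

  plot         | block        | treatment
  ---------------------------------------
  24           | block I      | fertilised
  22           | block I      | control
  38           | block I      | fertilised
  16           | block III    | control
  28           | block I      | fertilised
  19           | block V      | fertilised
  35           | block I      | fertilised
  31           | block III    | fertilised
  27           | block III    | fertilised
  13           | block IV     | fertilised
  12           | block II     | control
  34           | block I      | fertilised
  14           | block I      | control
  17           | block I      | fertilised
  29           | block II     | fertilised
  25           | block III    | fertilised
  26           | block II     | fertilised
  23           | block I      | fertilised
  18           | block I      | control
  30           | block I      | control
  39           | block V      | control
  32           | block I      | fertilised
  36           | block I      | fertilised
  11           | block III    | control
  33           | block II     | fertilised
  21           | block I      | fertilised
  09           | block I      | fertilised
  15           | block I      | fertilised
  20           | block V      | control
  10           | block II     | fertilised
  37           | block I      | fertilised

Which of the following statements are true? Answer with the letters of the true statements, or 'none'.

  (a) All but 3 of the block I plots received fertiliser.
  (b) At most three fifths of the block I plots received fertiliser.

none

|A| = 17, |A ∩ B| = 13, |A ∖ B| = 4.
(a) |A ∖ B| = 3: fails.
(b) |A ∩ B| / |A| ≤ 3/5: fails.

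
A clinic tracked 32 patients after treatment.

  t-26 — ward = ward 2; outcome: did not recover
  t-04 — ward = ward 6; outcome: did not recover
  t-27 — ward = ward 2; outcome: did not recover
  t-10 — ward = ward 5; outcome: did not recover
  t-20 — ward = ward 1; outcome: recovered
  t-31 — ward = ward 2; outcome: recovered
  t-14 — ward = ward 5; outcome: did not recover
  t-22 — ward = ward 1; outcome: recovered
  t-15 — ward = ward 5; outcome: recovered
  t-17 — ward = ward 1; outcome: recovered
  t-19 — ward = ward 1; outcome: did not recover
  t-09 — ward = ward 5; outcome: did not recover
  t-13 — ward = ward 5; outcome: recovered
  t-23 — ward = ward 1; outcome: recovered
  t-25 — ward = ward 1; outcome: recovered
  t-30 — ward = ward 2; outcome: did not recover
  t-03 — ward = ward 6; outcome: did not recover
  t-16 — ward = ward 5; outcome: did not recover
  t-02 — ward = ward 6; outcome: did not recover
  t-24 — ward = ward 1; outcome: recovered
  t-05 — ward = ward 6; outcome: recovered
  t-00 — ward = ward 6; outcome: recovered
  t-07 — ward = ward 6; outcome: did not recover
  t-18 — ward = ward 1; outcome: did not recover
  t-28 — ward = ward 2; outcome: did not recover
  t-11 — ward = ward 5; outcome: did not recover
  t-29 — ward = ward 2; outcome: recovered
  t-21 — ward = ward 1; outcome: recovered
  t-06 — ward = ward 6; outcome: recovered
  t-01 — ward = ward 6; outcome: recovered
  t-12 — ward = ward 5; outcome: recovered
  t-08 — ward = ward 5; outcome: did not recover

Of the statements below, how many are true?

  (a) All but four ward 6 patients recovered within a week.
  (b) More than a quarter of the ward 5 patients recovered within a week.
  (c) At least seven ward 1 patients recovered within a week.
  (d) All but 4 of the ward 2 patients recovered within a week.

4

(a) ward 6: |A| = 8, |A ∩ B| = 4; needs |A ∖ B| = 4 — true.
(b) ward 5: |A| = 9, |A ∩ B| = 3; needs |A ∩ B| / |A| > 1/4 — true.
(c) ward 1: |A| = 9, |A ∩ B| = 7; needs |A ∩ B| ≥ 7 — true.
(d) ward 2: |A| = 6, |A ∩ B| = 2; needs |A ∖ B| = 4 — true.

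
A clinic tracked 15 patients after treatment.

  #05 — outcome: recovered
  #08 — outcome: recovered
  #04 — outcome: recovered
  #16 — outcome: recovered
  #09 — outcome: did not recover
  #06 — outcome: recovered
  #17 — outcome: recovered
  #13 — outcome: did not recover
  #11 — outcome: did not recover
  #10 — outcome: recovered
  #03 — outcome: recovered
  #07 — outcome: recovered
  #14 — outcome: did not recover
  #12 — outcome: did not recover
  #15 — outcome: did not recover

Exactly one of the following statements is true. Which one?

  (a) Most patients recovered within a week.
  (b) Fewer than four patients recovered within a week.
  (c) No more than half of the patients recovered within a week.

|A| = 15, |A ∩ B| = 9, |A ∖ B| = 6.
(a) requires |A ∩ B| > |A ∖ B|: true.
(b) requires |A ∩ B| < 4: false.
(c) requires |A ∩ B| ≤ |A ∖ B|: false.

(a)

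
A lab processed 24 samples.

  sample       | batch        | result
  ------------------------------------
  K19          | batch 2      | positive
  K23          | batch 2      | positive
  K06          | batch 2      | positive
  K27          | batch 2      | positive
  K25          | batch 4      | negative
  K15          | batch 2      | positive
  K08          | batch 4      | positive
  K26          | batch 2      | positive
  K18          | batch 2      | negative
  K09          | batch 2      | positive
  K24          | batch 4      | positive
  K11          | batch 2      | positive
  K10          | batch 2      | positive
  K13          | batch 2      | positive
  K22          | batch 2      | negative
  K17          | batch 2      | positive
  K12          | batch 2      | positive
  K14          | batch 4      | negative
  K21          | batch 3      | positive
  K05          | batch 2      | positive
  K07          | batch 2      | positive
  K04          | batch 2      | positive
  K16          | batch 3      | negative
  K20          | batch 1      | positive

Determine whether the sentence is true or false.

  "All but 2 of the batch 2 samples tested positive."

True

The determiner here denotes the relation: |A ∖ B| = 2.
|A| = 17, |A ∩ B| = 15, |A ∖ B| = 2.
|A ∖ B| = 2, so the statement is true.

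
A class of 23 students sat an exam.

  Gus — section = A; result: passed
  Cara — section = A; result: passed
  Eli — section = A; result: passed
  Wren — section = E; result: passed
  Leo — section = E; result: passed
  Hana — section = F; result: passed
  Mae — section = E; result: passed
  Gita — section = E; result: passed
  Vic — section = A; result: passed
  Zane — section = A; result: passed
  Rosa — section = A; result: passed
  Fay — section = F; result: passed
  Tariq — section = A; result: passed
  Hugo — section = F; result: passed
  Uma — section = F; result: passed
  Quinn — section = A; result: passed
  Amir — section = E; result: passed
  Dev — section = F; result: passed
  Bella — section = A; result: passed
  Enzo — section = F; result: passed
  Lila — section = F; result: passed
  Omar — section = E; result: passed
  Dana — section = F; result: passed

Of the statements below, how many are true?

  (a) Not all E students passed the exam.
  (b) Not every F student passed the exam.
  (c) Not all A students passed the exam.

0

(a) E: |A| = 6, |A ∩ B| = 6; needs A ⊄ B (|A ∖ B| ≥ 1) — false.
(b) F: |A| = 8, |A ∩ B| = 8; needs A ⊄ B (|A ∖ B| ≥ 1) — false.
(c) A: |A| = 9, |A ∩ B| = 9; needs A ⊄ B (|A ∖ B| ≥ 1) — false.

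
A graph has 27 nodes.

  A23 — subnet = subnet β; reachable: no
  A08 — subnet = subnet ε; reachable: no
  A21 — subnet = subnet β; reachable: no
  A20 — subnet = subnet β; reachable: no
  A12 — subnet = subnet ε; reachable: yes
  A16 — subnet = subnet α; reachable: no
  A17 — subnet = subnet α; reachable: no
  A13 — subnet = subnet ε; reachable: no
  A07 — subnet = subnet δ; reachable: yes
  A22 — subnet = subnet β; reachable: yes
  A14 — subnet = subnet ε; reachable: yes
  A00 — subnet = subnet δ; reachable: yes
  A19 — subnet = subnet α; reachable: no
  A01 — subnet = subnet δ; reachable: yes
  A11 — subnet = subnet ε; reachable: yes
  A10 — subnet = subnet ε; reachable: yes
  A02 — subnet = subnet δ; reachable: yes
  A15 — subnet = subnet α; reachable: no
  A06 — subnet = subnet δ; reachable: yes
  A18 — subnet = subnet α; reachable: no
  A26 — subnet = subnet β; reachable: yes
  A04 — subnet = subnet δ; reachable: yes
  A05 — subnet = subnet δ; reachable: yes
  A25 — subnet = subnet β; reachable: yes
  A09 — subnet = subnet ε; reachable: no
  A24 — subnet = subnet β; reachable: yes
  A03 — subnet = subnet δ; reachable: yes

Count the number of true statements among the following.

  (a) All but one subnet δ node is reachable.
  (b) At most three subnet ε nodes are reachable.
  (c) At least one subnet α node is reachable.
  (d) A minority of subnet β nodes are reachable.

0

(a) subnet δ: |A| = 8, |A ∩ B| = 8; needs |A ∖ B| = 1 — false.
(b) subnet ε: |A| = 7, |A ∩ B| = 4; needs |A ∩ B| ≤ 3 — false.
(c) subnet α: |A| = 5, |A ∩ B| = 0; needs A ∩ B ≠ ∅ (|A ∩ B| ≥ 1) — false.
(d) subnet β: |A| = 7, |A ∩ B| = 4; needs |A ∩ B| < |A ∖ B| — false.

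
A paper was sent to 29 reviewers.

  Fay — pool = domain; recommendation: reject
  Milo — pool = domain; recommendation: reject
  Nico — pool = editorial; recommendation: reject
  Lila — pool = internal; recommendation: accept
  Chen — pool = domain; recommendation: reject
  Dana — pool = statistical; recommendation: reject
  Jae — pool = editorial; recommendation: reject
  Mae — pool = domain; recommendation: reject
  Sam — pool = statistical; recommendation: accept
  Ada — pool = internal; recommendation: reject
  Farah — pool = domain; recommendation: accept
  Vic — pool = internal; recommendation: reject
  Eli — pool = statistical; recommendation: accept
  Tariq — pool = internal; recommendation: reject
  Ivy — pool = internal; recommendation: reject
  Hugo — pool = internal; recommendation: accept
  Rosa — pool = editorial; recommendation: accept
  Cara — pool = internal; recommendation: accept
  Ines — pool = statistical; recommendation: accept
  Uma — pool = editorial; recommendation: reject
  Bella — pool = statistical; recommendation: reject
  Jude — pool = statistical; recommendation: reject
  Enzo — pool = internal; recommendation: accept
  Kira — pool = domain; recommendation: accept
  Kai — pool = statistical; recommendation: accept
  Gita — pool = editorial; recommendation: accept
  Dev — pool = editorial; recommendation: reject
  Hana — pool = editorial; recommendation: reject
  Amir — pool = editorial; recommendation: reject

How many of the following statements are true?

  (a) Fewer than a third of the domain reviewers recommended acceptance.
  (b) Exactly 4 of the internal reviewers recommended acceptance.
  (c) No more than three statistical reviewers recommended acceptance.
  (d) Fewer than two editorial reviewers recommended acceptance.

1

(a) domain: |A| = 6, |A ∩ B| = 2; needs |A ∩ B| / |A| < 1/3 — false.
(b) internal: |A| = 8, |A ∩ B| = 4; needs |A ∩ B| = 4 — true.
(c) statistical: |A| = 7, |A ∩ B| = 4; needs |A ∩ B| ≤ 3 — false.
(d) editorial: |A| = 8, |A ∩ B| = 2; needs |A ∩ B| < 2 — false.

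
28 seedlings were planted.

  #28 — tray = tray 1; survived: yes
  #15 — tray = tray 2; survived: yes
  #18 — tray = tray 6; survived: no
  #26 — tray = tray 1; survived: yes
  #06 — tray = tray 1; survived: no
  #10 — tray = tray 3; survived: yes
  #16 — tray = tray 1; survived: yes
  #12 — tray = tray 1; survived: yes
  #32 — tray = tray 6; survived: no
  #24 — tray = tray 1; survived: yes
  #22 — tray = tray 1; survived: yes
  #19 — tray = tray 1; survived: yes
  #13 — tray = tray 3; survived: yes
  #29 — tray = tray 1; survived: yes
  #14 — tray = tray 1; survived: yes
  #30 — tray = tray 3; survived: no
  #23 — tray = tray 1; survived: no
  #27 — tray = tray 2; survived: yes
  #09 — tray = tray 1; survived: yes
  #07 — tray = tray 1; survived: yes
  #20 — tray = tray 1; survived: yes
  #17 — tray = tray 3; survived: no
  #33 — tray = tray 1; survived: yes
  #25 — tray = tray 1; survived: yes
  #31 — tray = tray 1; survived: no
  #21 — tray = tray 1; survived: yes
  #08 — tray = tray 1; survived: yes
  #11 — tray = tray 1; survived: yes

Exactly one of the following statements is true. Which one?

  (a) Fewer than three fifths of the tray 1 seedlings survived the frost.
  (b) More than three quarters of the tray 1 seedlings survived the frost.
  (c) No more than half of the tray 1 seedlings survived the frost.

(b)

|A| = 20, |A ∩ B| = 17, |A ∖ B| = 3.
(a) requires |A ∩ B| / |A| < 3/5: false.
(b) requires |A ∩ B| / |A| > 3/4: true.
(c) requires |A ∩ B| ≤ |A ∖ B|: false.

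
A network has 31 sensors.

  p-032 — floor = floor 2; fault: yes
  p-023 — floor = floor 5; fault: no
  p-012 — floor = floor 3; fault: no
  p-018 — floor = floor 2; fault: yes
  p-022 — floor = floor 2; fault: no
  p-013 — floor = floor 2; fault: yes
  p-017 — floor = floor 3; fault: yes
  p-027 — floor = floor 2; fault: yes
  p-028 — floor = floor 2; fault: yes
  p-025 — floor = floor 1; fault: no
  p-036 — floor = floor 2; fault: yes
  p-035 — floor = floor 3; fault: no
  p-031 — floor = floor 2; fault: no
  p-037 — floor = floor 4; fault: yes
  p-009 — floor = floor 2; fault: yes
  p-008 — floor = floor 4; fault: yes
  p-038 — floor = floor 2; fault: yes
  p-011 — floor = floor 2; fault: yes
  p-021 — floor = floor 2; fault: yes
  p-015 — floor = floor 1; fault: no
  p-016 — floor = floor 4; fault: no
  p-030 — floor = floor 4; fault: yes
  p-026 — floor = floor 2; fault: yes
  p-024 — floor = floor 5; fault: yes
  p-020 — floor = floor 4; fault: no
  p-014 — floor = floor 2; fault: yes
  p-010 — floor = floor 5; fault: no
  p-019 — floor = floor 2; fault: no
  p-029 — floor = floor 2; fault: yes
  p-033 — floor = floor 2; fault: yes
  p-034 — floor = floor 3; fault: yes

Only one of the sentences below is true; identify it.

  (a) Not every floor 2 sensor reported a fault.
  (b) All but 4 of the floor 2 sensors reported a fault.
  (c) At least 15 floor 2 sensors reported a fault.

|A| = 17, |A ∩ B| = 14, |A ∖ B| = 3.
(a) requires A ⊄ B (|A ∖ B| ≥ 1): true.
(b) requires |A ∖ B| = 4: false.
(c) requires |A ∩ B| ≥ 15: false.

(a)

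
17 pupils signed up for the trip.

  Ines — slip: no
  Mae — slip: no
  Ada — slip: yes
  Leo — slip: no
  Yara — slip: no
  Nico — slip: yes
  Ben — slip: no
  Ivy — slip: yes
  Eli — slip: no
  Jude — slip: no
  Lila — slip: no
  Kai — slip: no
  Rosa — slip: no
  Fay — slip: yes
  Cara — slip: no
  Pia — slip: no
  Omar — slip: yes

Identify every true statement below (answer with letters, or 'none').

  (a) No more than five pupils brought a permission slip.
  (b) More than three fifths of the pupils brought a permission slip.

|A| = 17, |A ∩ B| = 5, |A ∖ B| = 12.
(a) |A ∩ B| ≤ 5: holds.
(b) |A ∩ B| / |A| > 3/5: fails.

(a)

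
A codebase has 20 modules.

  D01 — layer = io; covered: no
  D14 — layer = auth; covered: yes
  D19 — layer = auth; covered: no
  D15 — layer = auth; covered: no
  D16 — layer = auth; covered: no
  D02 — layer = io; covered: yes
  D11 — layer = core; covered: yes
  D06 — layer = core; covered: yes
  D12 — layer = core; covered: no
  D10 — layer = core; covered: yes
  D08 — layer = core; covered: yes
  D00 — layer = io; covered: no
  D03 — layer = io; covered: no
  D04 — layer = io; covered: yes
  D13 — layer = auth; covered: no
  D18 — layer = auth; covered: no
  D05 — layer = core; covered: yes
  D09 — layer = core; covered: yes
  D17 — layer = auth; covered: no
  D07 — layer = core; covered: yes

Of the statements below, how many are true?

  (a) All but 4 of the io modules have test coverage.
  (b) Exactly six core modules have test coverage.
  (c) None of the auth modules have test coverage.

0

(a) io: |A| = 5, |A ∩ B| = 2; needs |A ∖ B| = 4 — false.
(b) core: |A| = 8, |A ∩ B| = 7; needs |A ∩ B| = 6 — false.
(c) auth: |A| = 7, |A ∩ B| = 1; needs A ∩ B = ∅ (|A ∩ B| = 0) — false.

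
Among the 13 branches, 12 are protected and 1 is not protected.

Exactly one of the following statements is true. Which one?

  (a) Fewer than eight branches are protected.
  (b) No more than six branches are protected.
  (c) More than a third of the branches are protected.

(c)

|A| = 13, |A ∩ B| = 12, |A ∖ B| = 1.
(a) requires |A ∩ B| < 8: false.
(b) requires |A ∩ B| ≤ 6: false.
(c) requires |A ∩ B| / |A| > 1/3: true.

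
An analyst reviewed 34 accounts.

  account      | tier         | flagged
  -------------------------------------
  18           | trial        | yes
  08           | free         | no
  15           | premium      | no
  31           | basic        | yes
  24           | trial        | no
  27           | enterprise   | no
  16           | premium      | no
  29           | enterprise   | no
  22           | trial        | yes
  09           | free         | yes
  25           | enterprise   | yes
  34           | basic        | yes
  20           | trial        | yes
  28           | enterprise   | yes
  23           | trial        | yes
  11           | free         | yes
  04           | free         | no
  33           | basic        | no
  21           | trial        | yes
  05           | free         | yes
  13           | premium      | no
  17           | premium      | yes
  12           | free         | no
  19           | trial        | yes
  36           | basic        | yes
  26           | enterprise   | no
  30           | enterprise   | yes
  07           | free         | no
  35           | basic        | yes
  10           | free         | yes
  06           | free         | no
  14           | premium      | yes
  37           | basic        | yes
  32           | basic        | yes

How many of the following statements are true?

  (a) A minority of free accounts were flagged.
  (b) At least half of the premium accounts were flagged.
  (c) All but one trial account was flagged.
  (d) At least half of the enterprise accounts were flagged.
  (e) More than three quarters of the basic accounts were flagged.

(a) free: |A| = 9, |A ∩ B| = 4; needs |A ∩ B| < |A ∖ B| — true.
(b) premium: |A| = 5, |A ∩ B| = 2; needs |A ∩ B| ≥ |A ∖ B| — false.
(c) trial: |A| = 7, |A ∩ B| = 6; needs |A ∖ B| = 1 — true.
(d) enterprise: |A| = 6, |A ∩ B| = 3; needs |A ∩ B| ≥ |A ∖ B| — true.
(e) basic: |A| = 7, |A ∩ B| = 6; needs |A ∩ B| / |A| > 3/4 — true.

4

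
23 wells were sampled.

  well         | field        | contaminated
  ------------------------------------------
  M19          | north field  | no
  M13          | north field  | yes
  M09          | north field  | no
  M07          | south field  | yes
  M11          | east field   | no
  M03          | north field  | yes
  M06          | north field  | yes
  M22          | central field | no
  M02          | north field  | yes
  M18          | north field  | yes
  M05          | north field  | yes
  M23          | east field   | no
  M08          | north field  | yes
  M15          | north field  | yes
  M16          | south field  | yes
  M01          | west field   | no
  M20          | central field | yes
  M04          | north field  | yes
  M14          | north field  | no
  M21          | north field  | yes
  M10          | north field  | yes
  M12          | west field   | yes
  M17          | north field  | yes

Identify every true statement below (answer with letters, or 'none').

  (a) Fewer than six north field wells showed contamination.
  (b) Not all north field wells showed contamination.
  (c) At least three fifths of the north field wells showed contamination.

|A| = 15, |A ∩ B| = 12, |A ∖ B| = 3.
(a) |A ∩ B| < 6: fails.
(b) A ⊄ B (|A ∖ B| ≥ 1): holds.
(c) |A ∩ B| / |A| ≥ 3/5: holds.

(b), (c)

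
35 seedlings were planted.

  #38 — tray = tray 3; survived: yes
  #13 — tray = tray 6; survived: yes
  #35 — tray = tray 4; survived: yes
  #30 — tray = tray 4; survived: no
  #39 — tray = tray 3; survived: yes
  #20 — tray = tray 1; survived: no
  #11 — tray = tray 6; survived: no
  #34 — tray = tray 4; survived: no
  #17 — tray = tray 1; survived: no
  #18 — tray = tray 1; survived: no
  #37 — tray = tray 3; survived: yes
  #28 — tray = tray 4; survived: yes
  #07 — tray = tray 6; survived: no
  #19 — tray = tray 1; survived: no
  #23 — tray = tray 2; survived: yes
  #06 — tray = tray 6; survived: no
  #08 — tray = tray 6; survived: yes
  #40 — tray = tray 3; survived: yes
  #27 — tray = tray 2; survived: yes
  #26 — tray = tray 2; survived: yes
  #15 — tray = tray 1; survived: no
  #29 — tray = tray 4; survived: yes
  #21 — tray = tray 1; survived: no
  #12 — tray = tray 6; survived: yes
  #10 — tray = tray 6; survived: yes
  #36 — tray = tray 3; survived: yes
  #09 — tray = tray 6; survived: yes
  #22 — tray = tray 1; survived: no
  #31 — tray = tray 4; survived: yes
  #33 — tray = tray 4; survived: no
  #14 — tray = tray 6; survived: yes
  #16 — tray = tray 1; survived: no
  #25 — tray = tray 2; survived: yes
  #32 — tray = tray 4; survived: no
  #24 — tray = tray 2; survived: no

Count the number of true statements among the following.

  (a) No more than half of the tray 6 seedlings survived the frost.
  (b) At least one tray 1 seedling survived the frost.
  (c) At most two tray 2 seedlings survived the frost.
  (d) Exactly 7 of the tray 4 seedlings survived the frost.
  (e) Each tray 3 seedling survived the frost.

(a) tray 6: |A| = 9, |A ∩ B| = 6; needs |A ∩ B| ≤ |A ∖ B| — false.
(b) tray 1: |A| = 8, |A ∩ B| = 0; needs A ∩ B ≠ ∅ (|A ∩ B| ≥ 1) — false.
(c) tray 2: |A| = 5, |A ∩ B| = 4; needs |A ∩ B| ≤ 2 — false.
(d) tray 4: |A| = 8, |A ∩ B| = 4; needs |A ∩ B| = 7 — false.
(e) tray 3: |A| = 5, |A ∩ B| = 5; needs A ⊆ B, i.e. every element of A is in B (|A ∖ B| = 0) — true.

1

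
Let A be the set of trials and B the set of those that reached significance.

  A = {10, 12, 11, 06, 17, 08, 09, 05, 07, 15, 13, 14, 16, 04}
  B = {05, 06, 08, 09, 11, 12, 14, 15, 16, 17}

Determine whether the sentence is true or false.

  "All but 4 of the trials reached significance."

True

The determiner here denotes the relation: |A ∖ B| = 4.
A (the restrictor) = {10, 12, 11, 06, 17, 08, 09, 05, 07, 15, 13, 14, 16, 04}, |A| = 14.
A ∖ B = {10, 07, 13, 04}, so |A ∖ B| = 4.
|A ∖ B| = 4, so the statement is true.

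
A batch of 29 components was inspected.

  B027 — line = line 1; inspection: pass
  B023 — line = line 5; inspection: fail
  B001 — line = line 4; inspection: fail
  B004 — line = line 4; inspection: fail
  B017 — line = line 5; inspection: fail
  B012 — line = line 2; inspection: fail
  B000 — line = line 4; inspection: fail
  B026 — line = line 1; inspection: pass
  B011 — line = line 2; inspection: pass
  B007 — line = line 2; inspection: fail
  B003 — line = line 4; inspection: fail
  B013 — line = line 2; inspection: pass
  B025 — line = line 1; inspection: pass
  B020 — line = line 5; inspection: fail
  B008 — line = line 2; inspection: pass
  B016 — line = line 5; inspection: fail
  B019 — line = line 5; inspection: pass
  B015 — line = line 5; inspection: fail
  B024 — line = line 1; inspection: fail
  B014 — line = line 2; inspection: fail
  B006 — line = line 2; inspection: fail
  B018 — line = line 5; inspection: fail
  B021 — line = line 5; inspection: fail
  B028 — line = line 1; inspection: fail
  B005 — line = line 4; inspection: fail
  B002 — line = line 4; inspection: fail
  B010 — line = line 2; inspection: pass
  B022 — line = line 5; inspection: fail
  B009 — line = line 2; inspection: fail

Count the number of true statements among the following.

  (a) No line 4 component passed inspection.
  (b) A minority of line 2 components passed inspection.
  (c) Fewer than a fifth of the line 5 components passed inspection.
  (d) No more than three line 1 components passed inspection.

4

(a) line 4: |A| = 6, |A ∩ B| = 0; needs A ∩ B = ∅ (|A ∩ B| = 0) — true.
(b) line 2: |A| = 9, |A ∩ B| = 4; needs |A ∩ B| < |A ∖ B| — true.
(c) line 5: |A| = 9, |A ∩ B| = 1; needs |A ∩ B| / |A| < 1/5 — true.
(d) line 1: |A| = 5, |A ∩ B| = 3; needs |A ∩ B| ≤ 3 — true.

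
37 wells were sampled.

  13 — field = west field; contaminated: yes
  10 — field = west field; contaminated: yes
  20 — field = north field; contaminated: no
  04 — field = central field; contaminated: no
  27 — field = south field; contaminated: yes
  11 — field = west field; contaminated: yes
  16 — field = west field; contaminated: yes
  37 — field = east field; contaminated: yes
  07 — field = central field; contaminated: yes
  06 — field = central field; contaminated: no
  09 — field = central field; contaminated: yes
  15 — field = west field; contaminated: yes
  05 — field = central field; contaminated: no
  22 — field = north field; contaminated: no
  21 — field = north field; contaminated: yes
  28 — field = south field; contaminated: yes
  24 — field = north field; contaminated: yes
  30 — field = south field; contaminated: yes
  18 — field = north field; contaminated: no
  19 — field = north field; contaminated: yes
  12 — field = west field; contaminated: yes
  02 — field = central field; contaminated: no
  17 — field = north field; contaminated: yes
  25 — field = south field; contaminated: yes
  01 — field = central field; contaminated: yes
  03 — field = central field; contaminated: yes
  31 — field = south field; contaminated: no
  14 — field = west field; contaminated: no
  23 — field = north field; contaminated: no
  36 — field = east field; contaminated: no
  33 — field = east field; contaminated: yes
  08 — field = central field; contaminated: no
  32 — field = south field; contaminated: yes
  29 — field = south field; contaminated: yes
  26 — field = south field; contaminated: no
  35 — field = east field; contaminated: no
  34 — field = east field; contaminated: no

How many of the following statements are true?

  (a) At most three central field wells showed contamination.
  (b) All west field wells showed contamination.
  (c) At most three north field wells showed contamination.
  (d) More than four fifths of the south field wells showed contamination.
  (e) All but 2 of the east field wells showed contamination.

0

(a) central field: |A| = 9, |A ∩ B| = 4; needs |A ∩ B| ≤ 3 — false.
(b) west field: |A| = 7, |A ∩ B| = 6; needs A ⊆ B, i.e. every element of A is in B (|A ∖ B| = 0) — false.
(c) north field: |A| = 8, |A ∩ B| = 4; needs |A ∩ B| ≤ 3 — false.
(d) south field: |A| = 8, |A ∩ B| = 6; needs |A ∩ B| / |A| > 4/5 — false.
(e) east field: |A| = 5, |A ∩ B| = 2; needs |A ∖ B| = 2 — false.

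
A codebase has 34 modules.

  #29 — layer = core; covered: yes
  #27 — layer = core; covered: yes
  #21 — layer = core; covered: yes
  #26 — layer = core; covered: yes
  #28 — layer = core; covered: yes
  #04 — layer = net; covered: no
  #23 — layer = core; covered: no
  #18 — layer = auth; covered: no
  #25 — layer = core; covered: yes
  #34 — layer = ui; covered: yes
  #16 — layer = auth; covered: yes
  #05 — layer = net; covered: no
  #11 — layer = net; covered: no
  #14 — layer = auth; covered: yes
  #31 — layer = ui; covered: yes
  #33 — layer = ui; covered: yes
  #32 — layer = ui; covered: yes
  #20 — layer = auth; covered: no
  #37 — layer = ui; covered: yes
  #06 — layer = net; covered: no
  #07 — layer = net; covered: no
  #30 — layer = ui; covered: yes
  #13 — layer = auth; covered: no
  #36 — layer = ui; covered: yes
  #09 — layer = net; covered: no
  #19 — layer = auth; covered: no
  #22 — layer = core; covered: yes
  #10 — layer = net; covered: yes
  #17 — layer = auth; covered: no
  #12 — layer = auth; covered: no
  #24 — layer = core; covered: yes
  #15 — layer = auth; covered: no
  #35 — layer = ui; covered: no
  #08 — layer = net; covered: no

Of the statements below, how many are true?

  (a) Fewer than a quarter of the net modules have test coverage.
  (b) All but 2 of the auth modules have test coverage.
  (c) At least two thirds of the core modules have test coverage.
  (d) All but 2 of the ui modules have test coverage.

(a) net: |A| = 8, |A ∩ B| = 1; needs |A ∩ B| / |A| < 1/4 — true.
(b) auth: |A| = 9, |A ∩ B| = 2; needs |A ∖ B| = 2 — false.
(c) core: |A| = 9, |A ∩ B| = 8; needs |A ∩ B| / |A| ≥ 2/3 — true.
(d) ui: |A| = 8, |A ∩ B| = 7; needs |A ∖ B| = 2 — false.

2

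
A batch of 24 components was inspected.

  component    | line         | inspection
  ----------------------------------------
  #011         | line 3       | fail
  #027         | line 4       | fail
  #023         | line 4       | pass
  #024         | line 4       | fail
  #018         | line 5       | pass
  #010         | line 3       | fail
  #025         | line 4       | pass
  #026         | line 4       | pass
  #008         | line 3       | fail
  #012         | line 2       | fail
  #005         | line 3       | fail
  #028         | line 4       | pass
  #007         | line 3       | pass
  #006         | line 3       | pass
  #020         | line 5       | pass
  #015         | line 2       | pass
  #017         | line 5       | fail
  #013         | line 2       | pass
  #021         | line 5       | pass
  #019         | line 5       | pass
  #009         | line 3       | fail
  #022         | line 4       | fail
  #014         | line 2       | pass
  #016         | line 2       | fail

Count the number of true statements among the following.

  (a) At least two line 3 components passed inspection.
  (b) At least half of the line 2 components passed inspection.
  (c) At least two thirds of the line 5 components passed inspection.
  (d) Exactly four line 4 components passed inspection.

4

(a) line 3: |A| = 7, |A ∩ B| = 2; needs |A ∩ B| ≥ 2 — true.
(b) line 2: |A| = 5, |A ∩ B| = 3; needs |A ∩ B| ≥ |A ∖ B| — true.
(c) line 5: |A| = 5, |A ∩ B| = 4; needs |A ∩ B| / |A| ≥ 2/3 — true.
(d) line 4: |A| = 7, |A ∩ B| = 4; needs |A ∩ B| = 4 — true.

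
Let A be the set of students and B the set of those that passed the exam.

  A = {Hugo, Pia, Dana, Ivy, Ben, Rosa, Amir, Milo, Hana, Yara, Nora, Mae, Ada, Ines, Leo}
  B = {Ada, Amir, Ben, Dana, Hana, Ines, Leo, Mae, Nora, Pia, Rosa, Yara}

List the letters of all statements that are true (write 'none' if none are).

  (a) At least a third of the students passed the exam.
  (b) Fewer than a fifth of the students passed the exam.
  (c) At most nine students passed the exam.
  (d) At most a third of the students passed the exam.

|A| = 15, |A ∩ B| = 12, |A ∖ B| = 3.
(a) |A ∩ B| / |A| ≥ 1/3: holds.
(b) |A ∩ B| / |A| < 1/5: fails.
(c) |A ∩ B| ≤ 9: fails.
(d) |A ∩ B| / |A| ≤ 1/3: fails.

(a)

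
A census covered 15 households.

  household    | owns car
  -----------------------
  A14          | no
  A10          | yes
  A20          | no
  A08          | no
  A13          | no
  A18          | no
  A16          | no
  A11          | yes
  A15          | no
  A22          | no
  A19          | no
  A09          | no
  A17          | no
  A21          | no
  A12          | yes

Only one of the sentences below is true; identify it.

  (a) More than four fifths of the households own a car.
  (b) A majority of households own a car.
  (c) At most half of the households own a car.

(c)

|A| = 15, |A ∩ B| = 3, |A ∖ B| = 12.
(a) requires |A ∩ B| / |A| > 4/5: false.
(b) requires |A ∩ B| > |A ∖ B|: false.
(c) requires |A ∩ B| ≤ |A ∖ B|: true.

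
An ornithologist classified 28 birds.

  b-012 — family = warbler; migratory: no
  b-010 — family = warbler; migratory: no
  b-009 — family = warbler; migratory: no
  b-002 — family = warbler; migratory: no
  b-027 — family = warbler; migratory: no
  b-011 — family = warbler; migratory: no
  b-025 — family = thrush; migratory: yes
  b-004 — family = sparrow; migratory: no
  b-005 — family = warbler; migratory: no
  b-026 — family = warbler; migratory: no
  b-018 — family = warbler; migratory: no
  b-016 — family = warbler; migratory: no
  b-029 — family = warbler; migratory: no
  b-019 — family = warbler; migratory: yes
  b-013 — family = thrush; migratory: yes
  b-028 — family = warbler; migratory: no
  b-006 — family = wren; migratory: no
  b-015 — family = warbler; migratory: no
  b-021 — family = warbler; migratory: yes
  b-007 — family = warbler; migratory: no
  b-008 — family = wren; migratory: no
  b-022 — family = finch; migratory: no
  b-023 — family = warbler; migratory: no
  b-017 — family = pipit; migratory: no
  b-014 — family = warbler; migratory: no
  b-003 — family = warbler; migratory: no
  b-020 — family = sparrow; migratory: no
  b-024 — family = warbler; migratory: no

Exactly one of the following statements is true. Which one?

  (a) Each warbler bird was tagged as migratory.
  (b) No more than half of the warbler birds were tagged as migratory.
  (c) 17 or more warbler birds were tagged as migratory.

|A| = 20, |A ∩ B| = 2, |A ∖ B| = 18.
(a) requires A ⊆ B, i.e. every element of A is in B (|A ∖ B| = 0): false.
(b) requires |A ∩ B| ≤ |A ∖ B|: true.
(c) requires |A ∩ B| ≥ 17: false.

(b)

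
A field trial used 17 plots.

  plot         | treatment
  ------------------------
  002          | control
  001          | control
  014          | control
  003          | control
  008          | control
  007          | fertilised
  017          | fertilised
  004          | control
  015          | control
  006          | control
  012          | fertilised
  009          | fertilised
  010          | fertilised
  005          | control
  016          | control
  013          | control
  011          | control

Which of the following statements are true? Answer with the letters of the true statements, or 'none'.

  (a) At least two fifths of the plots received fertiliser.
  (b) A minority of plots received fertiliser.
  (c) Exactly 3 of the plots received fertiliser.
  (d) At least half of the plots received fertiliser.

|A| = 17, |A ∩ B| = 5, |A ∖ B| = 12.
(a) |A ∩ B| / |A| ≥ 2/5: fails.
(b) |A ∩ B| < |A ∖ B|: holds.
(c) |A ∩ B| = 3: fails.
(d) |A ∩ B| ≥ |A ∖ B|: fails.

(b)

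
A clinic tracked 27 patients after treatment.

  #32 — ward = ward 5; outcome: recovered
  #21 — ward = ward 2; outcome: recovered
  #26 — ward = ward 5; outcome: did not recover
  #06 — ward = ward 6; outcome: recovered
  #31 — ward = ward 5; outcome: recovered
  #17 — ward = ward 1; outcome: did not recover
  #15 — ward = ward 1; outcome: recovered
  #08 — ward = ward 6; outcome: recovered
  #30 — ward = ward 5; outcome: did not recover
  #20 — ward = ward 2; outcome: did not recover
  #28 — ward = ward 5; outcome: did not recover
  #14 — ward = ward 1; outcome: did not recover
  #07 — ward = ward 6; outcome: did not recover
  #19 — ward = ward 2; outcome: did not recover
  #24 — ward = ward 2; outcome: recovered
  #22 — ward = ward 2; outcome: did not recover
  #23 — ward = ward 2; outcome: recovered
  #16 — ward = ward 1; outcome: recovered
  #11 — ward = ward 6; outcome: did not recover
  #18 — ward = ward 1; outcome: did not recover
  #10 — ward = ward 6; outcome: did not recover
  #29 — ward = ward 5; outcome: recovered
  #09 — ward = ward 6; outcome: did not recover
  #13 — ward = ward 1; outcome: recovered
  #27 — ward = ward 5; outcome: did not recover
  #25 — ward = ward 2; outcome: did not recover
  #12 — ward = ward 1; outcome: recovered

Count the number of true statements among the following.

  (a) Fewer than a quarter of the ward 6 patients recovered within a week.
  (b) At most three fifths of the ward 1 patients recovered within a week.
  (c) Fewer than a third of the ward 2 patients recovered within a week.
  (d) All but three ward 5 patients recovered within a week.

1

(a) ward 6: |A| = 6, |A ∩ B| = 2; needs |A ∩ B| / |A| < 1/4 — false.
(b) ward 1: |A| = 7, |A ∩ B| = 4; needs |A ∩ B| / |A| ≤ 3/5 — true.
(c) ward 2: |A| = 7, |A ∩ B| = 3; needs |A ∩ B| / |A| < 1/3 — false.
(d) ward 5: |A| = 7, |A ∩ B| = 3; needs |A ∖ B| = 3 — false.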